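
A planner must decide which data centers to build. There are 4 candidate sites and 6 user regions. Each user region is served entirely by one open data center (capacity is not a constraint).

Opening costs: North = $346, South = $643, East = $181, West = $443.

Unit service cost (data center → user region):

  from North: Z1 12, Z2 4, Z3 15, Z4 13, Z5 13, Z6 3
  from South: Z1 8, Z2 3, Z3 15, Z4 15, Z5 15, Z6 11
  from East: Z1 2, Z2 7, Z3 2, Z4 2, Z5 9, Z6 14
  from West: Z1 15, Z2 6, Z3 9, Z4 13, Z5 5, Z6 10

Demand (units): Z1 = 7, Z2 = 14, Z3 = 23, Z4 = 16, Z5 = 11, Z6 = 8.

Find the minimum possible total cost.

Minimum total cost: 582

For any fixed open set, each user region goes to its cheapest open site; total = fixed + service.
{East}: Z1→East 2·7=14, Z2→East 7·14=98, Z3→East 2·23=46, Z4→East 2·16=32, Z5→East 9·11=99, Z6→East 14·8=112. Service 401; fixed 181; total 582.
{North, East}: service 271 + fixed 527 = 798
{East, West}: service 311 + fixed 624 = 935
{North, South, East, West}: service 213 + fixed 1613 = 1826
No other subset beats 582.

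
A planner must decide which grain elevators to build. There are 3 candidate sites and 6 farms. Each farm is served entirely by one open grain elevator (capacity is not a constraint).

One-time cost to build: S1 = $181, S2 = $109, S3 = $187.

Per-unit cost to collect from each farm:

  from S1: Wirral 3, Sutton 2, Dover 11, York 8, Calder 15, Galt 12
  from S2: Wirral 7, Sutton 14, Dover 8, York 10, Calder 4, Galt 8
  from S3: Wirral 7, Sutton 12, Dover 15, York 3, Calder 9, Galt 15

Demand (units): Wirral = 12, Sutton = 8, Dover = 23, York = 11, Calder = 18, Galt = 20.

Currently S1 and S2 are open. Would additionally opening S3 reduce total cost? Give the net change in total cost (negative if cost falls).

No — net change +132 (cost rises by 132).

Current service cost with {S1, S2}: 556.
Adding S3: each farm re-picks its cheapest; new service cost 501, saving 55.
Extra fixed cost: 187. Net change = 187 − 55 = 132.
(Totals: 846 → 978.)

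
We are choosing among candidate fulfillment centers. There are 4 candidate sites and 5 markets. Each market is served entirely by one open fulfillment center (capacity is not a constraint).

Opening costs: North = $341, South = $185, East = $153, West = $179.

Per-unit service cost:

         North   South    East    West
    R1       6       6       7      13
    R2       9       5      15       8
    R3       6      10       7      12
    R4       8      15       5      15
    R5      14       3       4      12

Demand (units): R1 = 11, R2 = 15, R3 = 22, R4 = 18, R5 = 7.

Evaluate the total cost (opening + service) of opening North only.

Total cost: 916

Each market is assigned to its cheapest site among the open ones.
{North}: R1→North 6·11=66, R2→North 9·15=135, R3→North 6·22=132, R4→North 8·18=144, R5→North 14·7=98. Service 575; fixed 341; total 916.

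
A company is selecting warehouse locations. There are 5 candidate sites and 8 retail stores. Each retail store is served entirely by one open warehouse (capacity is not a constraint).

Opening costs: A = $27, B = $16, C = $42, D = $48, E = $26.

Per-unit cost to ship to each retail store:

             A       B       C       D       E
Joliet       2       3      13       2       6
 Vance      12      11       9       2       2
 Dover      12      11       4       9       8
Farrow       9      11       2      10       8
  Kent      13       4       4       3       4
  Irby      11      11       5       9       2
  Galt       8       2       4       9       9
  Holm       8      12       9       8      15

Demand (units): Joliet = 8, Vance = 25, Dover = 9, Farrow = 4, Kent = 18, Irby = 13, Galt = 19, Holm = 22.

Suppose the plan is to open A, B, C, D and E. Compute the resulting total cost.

Each retail store is assigned to its cheapest site among the open ones.
{A, B, C, D, E}: Joliet→A 2·8=16, Vance→D 2·25=50, Dover→C 4·9=36, Farrow→C 2·4=8, Kent→D 3·18=54, Irby→E 2·13=26, Galt→B 2·19=38, Holm→A 8·22=176. Service 404; fixed 159; total 563.

Total cost: 563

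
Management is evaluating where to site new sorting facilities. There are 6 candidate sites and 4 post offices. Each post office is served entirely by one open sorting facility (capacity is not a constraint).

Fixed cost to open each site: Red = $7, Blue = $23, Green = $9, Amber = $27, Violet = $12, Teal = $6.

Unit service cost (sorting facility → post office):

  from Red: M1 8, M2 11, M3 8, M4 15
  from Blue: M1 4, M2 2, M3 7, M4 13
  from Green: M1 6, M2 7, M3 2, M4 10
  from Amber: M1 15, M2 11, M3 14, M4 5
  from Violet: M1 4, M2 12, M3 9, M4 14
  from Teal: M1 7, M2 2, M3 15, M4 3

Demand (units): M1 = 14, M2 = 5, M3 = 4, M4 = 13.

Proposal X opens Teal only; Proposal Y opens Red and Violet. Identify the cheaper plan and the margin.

Proposal X: {Teal}: M1→Teal 7·14=98, M2→Teal 2·5=10, M3→Teal 15·4=60, M4→Teal 3·13=39. Service 207; fixed 6; total 213.
Proposal Y: {Red, Violet}: M1→Violet 4·14=56, M2→Red 11·5=55, M3→Red 8·4=32, M4→Violet 14·13=182. Service 325; fixed 19; total 344.
Difference: |213 − 344| = 131.

Proposal X is cheaper by 131.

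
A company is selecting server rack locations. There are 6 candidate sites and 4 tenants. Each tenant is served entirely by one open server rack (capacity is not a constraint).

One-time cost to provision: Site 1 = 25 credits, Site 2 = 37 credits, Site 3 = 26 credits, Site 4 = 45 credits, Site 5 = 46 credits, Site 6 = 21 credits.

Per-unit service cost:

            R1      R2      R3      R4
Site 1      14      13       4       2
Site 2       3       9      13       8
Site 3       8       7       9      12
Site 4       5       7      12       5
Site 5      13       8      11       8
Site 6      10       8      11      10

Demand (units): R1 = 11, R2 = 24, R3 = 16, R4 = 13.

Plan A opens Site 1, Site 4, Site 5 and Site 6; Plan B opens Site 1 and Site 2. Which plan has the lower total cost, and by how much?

Plan A: {Site 1, Site 4, Site 5, Site 6}: R1→Site 4 5·11=55, R2→Site 4 7·24=168, R3→Site 1 4·16=64, R4→Site 1 2·13=26. Service 313; fixed 137; total 450.
Plan B: {Site 1, Site 2}: R1→Site 2 3·11=33, R2→Site 2 9·24=216, R3→Site 1 4·16=64, R4→Site 1 2·13=26. Service 339; fixed 62; total 401.
Difference: |450 − 401| = 49.

Plan B is cheaper by 49.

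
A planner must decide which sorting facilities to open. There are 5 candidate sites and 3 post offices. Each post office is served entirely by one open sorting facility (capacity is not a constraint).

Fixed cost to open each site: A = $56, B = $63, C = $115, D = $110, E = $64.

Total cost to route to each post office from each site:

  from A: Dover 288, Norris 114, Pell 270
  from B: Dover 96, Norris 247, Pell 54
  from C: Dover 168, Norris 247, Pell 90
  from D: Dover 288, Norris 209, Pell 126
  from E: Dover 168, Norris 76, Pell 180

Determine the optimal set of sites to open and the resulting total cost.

For any fixed open set, each post office goes to its cheapest open site; total = fixed + service.
{B, E}: Dover→B 96, Norris→E 76, Pell→B 54. Service 226; fixed 127; total 353.
{A, B}: service 264 + fixed 119 = 383
{A, B, E}: Dover→B 96, Norris→E 76, Pell→B 54. Service 226; fixed 183; total 409.
{A, B, C, D, E}: Dover→B 96, Norris→E 76, Pell→B 54. Service 226; fixed 408; total 634.
No other subset beats 353.

Open B and E; minimum total cost 353.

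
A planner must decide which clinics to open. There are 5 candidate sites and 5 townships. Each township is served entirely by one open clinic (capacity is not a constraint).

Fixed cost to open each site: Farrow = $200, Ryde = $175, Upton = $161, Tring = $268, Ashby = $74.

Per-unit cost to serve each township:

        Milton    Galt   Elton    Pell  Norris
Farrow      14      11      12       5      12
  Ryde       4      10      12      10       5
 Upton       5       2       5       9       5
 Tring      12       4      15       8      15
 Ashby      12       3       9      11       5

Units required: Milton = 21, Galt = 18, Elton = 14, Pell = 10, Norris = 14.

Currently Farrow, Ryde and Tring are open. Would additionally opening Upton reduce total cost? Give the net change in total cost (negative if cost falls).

No — net change +27 (cost rises by 27).

Current service cost with {Farrow, Ryde, Tring}: 444.
Adding Upton: each township re-picks its cheapest; new service cost 310, saving 134.
Extra fixed cost: 161. Net change = 161 − 134 = 27.
(Totals: 1087 → 1114.)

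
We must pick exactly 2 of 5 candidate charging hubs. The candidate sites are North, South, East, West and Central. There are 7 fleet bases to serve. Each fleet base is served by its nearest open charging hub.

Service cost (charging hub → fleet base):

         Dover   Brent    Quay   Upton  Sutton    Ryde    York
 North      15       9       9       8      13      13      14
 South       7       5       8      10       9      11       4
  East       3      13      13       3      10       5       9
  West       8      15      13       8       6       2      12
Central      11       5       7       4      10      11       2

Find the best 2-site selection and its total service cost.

Choose West and Central; total service cost 34.

With exactly 2 open, each fleet base uses its cheapest among the chosen.
{West, Central}: Dover→West 8, Brent→Central 5, Quay→Central 7, Upton→Central 4, Sutton→West 6, Ryde→West 2, York→Central 2. Service cost 34.
{East, Central}: service cost 35
{South, East}: service cost 37
Among all 10 size-2 choices, {West, Central} is lowest.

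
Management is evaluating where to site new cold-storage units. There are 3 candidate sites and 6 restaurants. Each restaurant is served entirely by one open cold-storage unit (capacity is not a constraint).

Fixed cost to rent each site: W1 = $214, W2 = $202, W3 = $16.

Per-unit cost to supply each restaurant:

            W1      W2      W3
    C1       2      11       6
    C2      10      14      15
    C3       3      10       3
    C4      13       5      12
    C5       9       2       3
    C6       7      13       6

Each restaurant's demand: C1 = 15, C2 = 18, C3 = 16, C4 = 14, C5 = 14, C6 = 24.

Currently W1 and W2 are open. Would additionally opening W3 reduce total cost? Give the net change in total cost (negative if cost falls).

Current service cost with {W1, W2}: 524.
Adding W3: each restaurant re-picks its cheapest; new service cost 500, saving 24.
Extra fixed cost: 16. Net change = 16 − 24 = -8.
(Totals: 940 → 932.)

Yes — net change −8 (cost falls by 8).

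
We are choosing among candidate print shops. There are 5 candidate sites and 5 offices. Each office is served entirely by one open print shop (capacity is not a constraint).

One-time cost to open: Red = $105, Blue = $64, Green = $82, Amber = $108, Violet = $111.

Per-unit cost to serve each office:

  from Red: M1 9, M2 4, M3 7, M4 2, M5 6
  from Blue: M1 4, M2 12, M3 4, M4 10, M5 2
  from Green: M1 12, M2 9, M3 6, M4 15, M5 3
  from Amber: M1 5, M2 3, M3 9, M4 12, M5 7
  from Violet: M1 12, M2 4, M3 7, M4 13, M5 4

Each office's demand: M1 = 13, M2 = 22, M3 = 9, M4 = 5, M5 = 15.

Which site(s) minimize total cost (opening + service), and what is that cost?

For any fixed open set, each office goes to its cheapest open site; total = fixed + service.
{Red, Blue}: M1→Blue 4·13=52, M2→Red 4·22=88, M3→Blue 4·9=36, M4→Red 2·5=10, M5→Blue 2·15=30. Service 216; fixed 169; total 385.
{Blue, Amber}: M1→Blue 4·13=52, M2→Amber 3·22=66, M3→Blue 4·9=36, M4→Blue 10·5=50, M5→Blue 2·15=30. Service 234; fixed 172; total 406.
{Blue, Violet}: service 256 + fixed 175 = 431
{Red, Blue, Green, Amber, Violet}: service 194 + fixed 470 = 664
No other subset beats 385.

Open Red and Blue; minimum total cost 385.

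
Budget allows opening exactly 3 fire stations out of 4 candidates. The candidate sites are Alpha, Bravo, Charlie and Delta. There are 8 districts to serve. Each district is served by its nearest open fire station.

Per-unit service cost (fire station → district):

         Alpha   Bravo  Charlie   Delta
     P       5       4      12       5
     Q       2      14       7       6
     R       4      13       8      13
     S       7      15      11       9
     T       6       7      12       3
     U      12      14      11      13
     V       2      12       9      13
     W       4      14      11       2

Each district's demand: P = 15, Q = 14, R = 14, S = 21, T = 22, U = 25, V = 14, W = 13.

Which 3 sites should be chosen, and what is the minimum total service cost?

Choose Alpha, Charlie and Delta; total service cost 701.

With exactly 3 open, each district uses its cheapest among the chosen.
{Alpha, Charlie, Delta}: P→Alpha 5·15=75, Q→Alpha 2·14=28, R→Alpha 4·14=56, S→Alpha 7·21=147, T→Delta 3·22=66, U→Charlie 11·25=275, V→Alpha 2·14=28, W→Delta 2·13=26. Service cost 701.
{Alpha, Bravo, Delta}: service cost 711
{Alpha, Bravo, Charlie}: service cost 778
Among all 4 size-3 choices, {Alpha, Charlie, Delta} is lowest.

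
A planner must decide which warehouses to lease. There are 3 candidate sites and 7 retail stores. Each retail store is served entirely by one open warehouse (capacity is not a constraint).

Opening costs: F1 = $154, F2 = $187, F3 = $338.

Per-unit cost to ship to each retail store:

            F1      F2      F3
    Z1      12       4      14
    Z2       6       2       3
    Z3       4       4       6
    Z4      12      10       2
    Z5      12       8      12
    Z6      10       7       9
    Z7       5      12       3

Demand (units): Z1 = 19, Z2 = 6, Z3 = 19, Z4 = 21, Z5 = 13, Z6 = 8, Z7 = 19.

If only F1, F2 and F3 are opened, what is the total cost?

Total cost: 1102

Each retail store is assigned to its cheapest site among the open ones.
{F1, F2, F3}: Z1→F2 4·19=76, Z2→F2 2·6=12, Z3→F1 4·19=76, Z4→F3 2·21=42, Z5→F2 8·13=104, Z6→F2 7·8=56, Z7→F3 3·19=57. Service 423; fixed 679; total 1102.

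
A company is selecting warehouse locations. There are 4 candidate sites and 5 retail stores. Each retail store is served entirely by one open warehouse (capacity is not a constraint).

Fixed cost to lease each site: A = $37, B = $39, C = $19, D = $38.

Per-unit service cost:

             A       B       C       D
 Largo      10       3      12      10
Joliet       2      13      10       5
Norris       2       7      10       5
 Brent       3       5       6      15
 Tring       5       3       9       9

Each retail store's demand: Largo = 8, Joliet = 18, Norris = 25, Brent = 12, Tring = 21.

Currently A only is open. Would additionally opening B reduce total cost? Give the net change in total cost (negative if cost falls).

Current service cost with {A}: 307.
Adding B: each retail store re-picks its cheapest; new service cost 209, saving 98.
Extra fixed cost: 39. Net change = 39 − 98 = -59.
(Totals: 344 → 285.)

Yes — net change −59 (cost falls by 59).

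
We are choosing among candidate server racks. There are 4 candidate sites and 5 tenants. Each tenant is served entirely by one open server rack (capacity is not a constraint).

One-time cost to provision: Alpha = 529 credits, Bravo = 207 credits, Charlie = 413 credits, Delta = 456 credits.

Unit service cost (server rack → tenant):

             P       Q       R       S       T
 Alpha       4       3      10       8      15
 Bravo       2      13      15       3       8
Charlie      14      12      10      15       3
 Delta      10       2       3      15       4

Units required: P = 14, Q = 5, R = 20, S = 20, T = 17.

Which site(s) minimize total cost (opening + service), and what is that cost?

For any fixed open set, each tenant goes to its cheapest open site; total = fixed + service.
{Bravo}: P→Bravo 2·14=28, Q→Bravo 13·5=65, R→Bravo 15·20=300, S→Bravo 3·20=60, T→Bravo 8·17=136. Service 589; fixed 207; total 796.
{Bravo, Delta}: service 226 + fixed 663 = 889
{Bravo, Charlie}: service 399 + fixed 620 = 1019
{Alpha, Bravo, Charlie, Delta}: P→Bravo 2·14=28, Q→Delta 2·5=10, R→Delta 3·20=60, S→Bravo 3·20=60, T→Charlie 3·17=51. Service 209; fixed 1605; total 1814.
(All 15 nonempty subsets were checked; Bravo only is lowest.)

Open Bravo only; minimum total cost 796.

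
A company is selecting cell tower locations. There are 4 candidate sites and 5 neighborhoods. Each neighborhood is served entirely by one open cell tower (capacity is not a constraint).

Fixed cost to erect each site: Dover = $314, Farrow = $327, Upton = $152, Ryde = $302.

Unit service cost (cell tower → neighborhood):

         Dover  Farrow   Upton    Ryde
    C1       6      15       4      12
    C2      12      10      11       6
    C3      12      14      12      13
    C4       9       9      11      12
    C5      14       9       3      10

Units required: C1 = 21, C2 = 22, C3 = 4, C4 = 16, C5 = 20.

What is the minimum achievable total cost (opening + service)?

Minimum total cost: 762

For any fixed open set, each neighborhood goes to its cheapest open site; total = fixed + service.
{Upton}: C1→Upton 4·21=84, C2→Upton 11·22=242, C3→Upton 12·4=48, C4→Upton 11·16=176, C5→Upton 3·20=60. Service 610; fixed 152; total 762.
{Upton, Ryde}: C1→Upton 4·21=84, C2→Ryde 6·22=132, C3→Upton 12·4=48, C4→Upton 11·16=176, C5→Upton 3·20=60. Service 500; fixed 454; total 954.
{Farrow, Upton}: C1→Upton 4·21=84, C2→Farrow 10·22=220, C3→Upton 12·4=48, C4→Farrow 9·16=144, C5→Upton 3·20=60. Service 556; fixed 479; total 1035.
{Dover, Farrow, Upton, Ryde}: service 468 + fixed 1095 = 1563
No other subset beats 762.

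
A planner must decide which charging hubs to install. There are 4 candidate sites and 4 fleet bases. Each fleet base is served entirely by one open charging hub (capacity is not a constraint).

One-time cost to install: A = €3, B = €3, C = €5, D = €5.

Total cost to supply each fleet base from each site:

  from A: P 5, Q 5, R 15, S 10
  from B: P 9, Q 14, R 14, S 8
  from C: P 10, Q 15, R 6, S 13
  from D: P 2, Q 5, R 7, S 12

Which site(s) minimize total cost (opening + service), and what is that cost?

For any fixed open set, each fleet base goes to its cheapest open site; total = fixed + service.
{B, D}: P→D 2, Q→D 5, R→D 7, S→B 8. Service 22; fixed 8; total 30.
{D}: P→D 2, Q→D 5, R→D 7, S→D 12. Service 26; fixed 5; total 31.
{A, D}: P→D 2, Q→A 5, R→D 7, S→A 10. Service 24; fixed 8; total 32.
{A, B, C, D}: P→D 2, Q→A 5, R→C 6, S→B 8. Service 21; fixed 16; total 37.
(All 15 nonempty subsets were checked; B and D is lowest.)

Open B and D; minimum total cost 30.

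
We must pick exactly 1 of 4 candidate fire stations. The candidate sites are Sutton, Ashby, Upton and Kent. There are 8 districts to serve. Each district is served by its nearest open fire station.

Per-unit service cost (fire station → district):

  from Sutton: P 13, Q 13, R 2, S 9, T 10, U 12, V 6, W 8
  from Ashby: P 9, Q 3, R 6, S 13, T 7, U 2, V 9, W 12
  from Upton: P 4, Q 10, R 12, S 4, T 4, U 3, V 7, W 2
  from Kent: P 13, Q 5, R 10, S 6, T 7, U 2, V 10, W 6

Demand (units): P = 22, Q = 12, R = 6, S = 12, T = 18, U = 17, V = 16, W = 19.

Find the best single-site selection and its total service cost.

Choose Upton only; total service cost 601.

With exactly 1 open, each district uses its cheapest among the chosen.
{Upton}: P→Upton 4·22=88, Q→Upton 10·12=120, R→Upton 12·6=72, S→Upton 4·12=48, T→Upton 4·18=72, U→Upton 3·17=51, V→Upton 7·16=112, W→Upton 2·19=38. Service cost 601.
{Kent}: service cost 912
{Ashby}: service cost 958
Among all 4 size-1 choices, {Upton} is lowest.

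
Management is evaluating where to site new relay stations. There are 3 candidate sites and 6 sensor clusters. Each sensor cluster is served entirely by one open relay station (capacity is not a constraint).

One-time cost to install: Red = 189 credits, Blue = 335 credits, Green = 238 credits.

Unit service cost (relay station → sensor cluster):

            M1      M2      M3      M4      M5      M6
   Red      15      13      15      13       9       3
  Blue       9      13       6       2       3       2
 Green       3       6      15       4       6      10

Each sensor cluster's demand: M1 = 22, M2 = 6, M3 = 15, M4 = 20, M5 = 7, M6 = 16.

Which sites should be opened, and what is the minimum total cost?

Open Blue only; minimum total cost 794.

For any fixed open set, each sensor cluster goes to its cheapest open site; total = fixed + service.
{Blue}: M1→Blue 9·22=198, M2→Blue 13·6=78, M3→Blue 6·15=90, M4→Blue 2·20=40, M5→Blue 3·7=21, M6→Blue 2·16=32. Service 459; fixed 335; total 794.
{Green}: service 609 + fixed 238 = 847
{Blue, Green}: service 285 + fixed 573 = 858
{Red, Blue, Green}: service 285 + fixed 762 = 1047
No other subset beats 794.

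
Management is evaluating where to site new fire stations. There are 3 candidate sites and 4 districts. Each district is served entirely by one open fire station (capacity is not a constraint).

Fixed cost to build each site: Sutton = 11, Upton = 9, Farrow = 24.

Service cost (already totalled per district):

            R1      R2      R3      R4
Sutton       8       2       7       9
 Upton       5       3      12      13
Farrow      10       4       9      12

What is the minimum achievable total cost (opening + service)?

Minimum total cost: 37

For any fixed open set, each district goes to its cheapest open site; total = fixed + service.
{Sutton}: R1→Sutton 8, R2→Sutton 2, R3→Sutton 7, R4→Sutton 9. Service 26; fixed 11; total 37.
{Upton}: service 33 + fixed 9 = 42
{Sutton, Upton}: R1→Upton 5, R2→Sutton 2, R3→Sutton 7, R4→Sutton 9. Service 23; fixed 20; total 43.
{Sutton, Upton, Farrow}: service 23 + fixed 44 = 67
No other subset beats 37.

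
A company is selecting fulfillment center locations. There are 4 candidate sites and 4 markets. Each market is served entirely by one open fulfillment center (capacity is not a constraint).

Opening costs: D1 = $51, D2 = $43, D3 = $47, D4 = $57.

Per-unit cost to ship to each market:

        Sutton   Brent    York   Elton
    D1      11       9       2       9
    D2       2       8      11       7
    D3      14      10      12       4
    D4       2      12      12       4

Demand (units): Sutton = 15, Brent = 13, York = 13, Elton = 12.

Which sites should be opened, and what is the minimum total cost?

For any fixed open set, each market goes to its cheapest open site; total = fixed + service.
{D1, D4}: Sutton→D4 2·15=30, Brent→D1 9·13=117, York→D1 2·13=26, Elton→D4 4·12=48. Service 221; fixed 108; total 329.
{D1, D2}: service 244 + fixed 94 = 338
{D1, D2, D3}: service 208 + fixed 141 = 349
{D1, D2, D3, D4}: service 208 + fixed 198 = 406
(All 15 nonempty subsets were checked; D1 and D4 is lowest.)

Open D1 and D4; minimum total cost 329.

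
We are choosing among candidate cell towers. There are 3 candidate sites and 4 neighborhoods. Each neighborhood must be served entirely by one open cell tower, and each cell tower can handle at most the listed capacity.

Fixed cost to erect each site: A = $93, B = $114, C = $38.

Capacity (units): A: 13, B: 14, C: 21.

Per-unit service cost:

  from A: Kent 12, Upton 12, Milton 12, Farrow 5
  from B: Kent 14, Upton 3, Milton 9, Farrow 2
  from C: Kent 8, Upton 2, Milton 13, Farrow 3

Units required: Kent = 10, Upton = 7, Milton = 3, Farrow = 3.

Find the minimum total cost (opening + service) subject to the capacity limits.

Open {A, C}: Kent→C 8·10=80, Upton→C 2·7=14, Milton→A 12·3=36, Farrow→C 3·3=9.
Loads: A carries 3/13, C carries 20/21. Service 139; fixed 131; total 270.
Next best feasible plan costs 276.

Minimum total cost: 270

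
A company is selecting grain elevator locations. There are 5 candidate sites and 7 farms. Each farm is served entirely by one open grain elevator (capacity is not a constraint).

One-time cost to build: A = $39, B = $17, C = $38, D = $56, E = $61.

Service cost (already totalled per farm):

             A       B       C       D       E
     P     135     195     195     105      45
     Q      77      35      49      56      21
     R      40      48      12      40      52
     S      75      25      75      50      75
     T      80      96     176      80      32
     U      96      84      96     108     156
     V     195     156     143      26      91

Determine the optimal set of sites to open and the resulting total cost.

Open B, D and E; minimum total cost 407.

For any fixed open set, each farm goes to its cheapest open site; total = fixed + service.
{B, D, E}: P→E 45, Q→E 21, R→D 40, S→B 25, T→E 32, U→B 84, V→D 26. Service 273; fixed 134; total 407.
{B, C, D, E}: P→E 45, Q→E 21, R→C 12, S→B 25, T→E 32, U→B 84, V→D 26. Service 245; fixed 172; total 417.
{B, E}: P→E 45, Q→E 21, R→B 48, S→B 25, T→E 32, U→B 84, V→E 91. Service 346; fixed 78; total 424.
{A, B, C, D, E}: P→E 45, Q→E 21, R→C 12, S→B 25, T→E 32, U→B 84, V→D 26. Service 245; fixed 211; total 456.
No other subset beats 407.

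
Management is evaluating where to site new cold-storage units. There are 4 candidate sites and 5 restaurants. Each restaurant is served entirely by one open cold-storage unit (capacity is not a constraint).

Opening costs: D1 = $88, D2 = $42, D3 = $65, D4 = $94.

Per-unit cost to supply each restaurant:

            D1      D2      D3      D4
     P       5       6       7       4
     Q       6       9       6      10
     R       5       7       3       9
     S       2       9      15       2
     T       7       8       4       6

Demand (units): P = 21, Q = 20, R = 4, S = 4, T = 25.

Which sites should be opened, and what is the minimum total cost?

For any fixed open set, each restaurant goes to its cheapest open site; total = fixed + service.
{D3, D4}: P→D4 4·21=84, Q→D3 6·20=120, R→D3 3·4=12, S→D4 2·4=8, T→D3 4·25=100. Service 324; fixed 159; total 483.
{D1, D3}: P→D1 5·21=105, Q→D1 6·20=120, R→D3 3·4=12, S→D1 2·4=8, T→D3 4·25=100. Service 345; fixed 153; total 498.
{D2, D3}: service 394 + fixed 107 = 501
{D1, D2, D3, D4}: P→D4 4·21=84, Q→D1 6·20=120, R→D3 3·4=12, S→D1 2·4=8, T→D3 4·25=100. Service 324; fixed 289; total 613.
(All 15 nonempty subsets were checked; D3 and D4 is lowest.)

Open D3 and D4; minimum total cost 483.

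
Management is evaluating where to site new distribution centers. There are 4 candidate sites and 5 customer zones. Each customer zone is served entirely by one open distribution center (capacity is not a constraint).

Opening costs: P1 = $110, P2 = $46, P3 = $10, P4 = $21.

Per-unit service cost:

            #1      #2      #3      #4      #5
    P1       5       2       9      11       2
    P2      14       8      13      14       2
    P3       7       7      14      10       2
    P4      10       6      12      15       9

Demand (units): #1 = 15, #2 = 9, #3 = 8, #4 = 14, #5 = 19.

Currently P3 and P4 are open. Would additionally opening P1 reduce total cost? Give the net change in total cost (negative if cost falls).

No — net change +20 (cost rises by 20).

Current service cost with {P3, P4}: 433.
Adding P1: each customer zone re-picks its cheapest; new service cost 343, saving 90.
Extra fixed cost: 110. Net change = 110 − 90 = 20.
(Totals: 464 → 484.)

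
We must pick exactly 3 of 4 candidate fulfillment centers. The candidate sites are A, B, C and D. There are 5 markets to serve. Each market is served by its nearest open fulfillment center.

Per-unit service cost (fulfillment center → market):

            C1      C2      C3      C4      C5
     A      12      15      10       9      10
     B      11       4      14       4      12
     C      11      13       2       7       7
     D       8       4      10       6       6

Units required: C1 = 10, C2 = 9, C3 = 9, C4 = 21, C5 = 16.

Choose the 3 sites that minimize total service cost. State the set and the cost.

Choose B, C and D; total service cost 314.

With exactly 3 open, each market uses its cheapest among the chosen.
{B, C, D}: C1→D 8·10=80, C2→B 4·9=36, C3→C 2·9=18, C4→B 4·21=84, C5→D 6·16=96. Service cost 314.
{A, C, D}: service cost 356
{A, B, C}: service cost 360
Among all 4 size-3 choices, {B, C, D} is lowest.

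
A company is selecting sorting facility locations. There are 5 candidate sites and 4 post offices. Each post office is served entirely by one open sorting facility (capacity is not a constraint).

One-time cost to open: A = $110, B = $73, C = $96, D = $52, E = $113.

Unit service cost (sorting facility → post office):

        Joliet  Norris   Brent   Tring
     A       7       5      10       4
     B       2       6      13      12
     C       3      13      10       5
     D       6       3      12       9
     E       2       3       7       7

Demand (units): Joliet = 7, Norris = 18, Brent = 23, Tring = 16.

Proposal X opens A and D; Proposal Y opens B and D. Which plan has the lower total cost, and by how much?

Proposal X: {A, D}: Joliet→D 6·7=42, Norris→D 3·18=54, Brent→A 10·23=230, Tring→A 4·16=64. Service 390; fixed 162; total 552.
Proposal Y: {B, D}: Joliet→B 2·7=14, Norris→D 3·18=54, Brent→D 12·23=276, Tring→D 9·16=144. Service 488; fixed 125; total 613.
Difference: |552 − 613| = 61.

Proposal X is cheaper by 61.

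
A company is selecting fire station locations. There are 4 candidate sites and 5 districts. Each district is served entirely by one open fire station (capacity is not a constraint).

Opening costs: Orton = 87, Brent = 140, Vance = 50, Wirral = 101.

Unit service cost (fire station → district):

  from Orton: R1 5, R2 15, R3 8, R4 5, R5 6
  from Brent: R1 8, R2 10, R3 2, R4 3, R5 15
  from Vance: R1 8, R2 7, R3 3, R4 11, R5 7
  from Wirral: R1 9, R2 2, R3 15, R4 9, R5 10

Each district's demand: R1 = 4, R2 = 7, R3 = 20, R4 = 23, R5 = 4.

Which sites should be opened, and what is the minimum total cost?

Open Orton and Vance; minimum total cost 405.

For any fixed open set, each district goes to its cheapest open site; total = fixed + service.
{Orton, Vance}: R1→Orton 5·4=20, R2→Vance 7·7=49, R3→Vance 3·20=60, R4→Orton 5·23=115, R5→Orton 6·4=24. Service 268; fixed 137; total 405.
{Brent, Vance}: service 218 + fixed 190 = 408
{Brent}: service 271 + fixed 140 = 411
{Orton, Brent, Vance, Wirral}: R1→Orton 5·4=20, R2→Wirral 2·7=14, R3→Brent 2·20=40, R4→Brent 3·23=69, R5→Orton 6·4=24. Service 167; fixed 378; total 545.
No other subset beats 405.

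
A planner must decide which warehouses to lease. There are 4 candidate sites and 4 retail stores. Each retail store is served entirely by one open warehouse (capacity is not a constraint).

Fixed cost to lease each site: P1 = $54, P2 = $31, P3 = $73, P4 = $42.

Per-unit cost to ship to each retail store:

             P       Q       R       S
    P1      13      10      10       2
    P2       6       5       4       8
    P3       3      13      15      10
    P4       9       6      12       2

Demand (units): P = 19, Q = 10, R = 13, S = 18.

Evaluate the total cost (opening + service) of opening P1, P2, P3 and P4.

Total cost: 395

Each retail store is assigned to its cheapest site among the open ones.
{P1, P2, P3, P4}: P→P3 3·19=57, Q→P2 5·10=50, R→P2 4·13=52, S→P1 2·18=36. Service 195; fixed 200; total 395.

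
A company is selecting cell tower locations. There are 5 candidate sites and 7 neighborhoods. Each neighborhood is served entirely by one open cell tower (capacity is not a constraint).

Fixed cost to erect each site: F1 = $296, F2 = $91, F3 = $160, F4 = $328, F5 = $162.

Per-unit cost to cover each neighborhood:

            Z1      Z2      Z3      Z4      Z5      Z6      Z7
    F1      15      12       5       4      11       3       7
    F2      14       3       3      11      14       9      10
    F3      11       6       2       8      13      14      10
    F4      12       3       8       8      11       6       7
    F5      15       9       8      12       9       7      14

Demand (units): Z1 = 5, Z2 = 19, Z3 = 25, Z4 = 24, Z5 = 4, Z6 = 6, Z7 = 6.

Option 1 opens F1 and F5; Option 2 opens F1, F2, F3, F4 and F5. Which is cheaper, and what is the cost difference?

Option 1: {F1, F5}: Z1→F1 15·5=75, Z2→F5 9·19=171, Z3→F1 5·25=125, Z4→F1 4·24=96, Z5→F5 9·4=36, Z6→F1 3·6=18, Z7→F1 7·6=42. Service 563; fixed 458; total 1021.
Option 2: {F1, F2, F3, F4, F5}: Z1→F3 11·5=55, Z2→F2 3·19=57, Z3→F3 2·25=50, Z4→F1 4·24=96, Z5→F5 9·4=36, Z6→F1 3·6=18, Z7→F1 7·6=42. Service 354; fixed 1037; total 1391.
Difference: |1021 − 1391| = 370.

Option 1 is cheaper by 370.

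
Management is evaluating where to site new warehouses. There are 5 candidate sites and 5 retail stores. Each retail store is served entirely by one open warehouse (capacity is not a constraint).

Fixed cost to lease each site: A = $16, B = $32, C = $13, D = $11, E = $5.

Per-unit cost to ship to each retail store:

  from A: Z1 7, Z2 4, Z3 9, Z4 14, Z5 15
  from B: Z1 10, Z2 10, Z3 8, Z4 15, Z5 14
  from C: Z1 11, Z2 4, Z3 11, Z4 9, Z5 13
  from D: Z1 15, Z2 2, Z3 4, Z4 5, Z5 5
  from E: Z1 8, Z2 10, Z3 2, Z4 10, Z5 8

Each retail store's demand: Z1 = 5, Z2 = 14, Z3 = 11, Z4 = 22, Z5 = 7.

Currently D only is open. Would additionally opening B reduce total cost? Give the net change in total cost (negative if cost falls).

Current service cost with {D}: 292.
Adding B: each retail store re-picks its cheapest; new service cost 267, saving 25.
Extra fixed cost: 32. Net change = 32 − 25 = 7.
(Totals: 303 → 310.)

No — net change +7 (cost rises by 7).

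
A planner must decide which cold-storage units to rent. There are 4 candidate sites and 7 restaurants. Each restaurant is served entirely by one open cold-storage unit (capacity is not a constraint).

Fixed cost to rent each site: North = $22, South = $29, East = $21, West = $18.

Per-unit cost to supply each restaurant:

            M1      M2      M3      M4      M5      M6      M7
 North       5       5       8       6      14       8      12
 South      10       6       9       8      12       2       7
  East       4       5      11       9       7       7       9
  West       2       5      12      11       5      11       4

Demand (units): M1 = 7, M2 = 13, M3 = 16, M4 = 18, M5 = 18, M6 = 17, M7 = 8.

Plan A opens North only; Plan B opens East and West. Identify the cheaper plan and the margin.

Plan A: {North}: M1→North 5·7=35, M2→North 5·13=65, M3→North 8·16=128, M4→North 6·18=108, M5→North 14·18=252, M6→North 8·17=136, M7→North 12·8=96. Service 820; fixed 22; total 842.
Plan B: {East, West}: M1→West 2·7=14, M2→East 5·13=65, M3→East 11·16=176, M4→East 9·18=162, M5→West 5·18=90, M6→East 7·17=119, M7→West 4·8=32. Service 658; fixed 39; total 697.
Difference: |842 − 697| = 145.

Plan B is cheaper by 145.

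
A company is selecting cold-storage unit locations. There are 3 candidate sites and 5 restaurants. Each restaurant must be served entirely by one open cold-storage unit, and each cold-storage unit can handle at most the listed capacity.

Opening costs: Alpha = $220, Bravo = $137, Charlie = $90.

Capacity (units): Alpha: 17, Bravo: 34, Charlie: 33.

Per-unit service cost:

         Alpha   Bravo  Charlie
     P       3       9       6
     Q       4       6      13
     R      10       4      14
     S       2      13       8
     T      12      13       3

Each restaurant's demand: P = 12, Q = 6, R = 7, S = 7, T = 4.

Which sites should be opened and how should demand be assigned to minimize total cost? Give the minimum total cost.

Open {Bravo, Charlie}: P→Charlie 6·12=72, Q→Bravo 6·6=36, R→Bravo 4·7=28, S→Charlie 8·7=56, T→Charlie 3·4=12.
Loads: Bravo carries 13/34, Charlie carries 23/33. Service 204; fixed 227; total 431.
Next best feasible plan costs 466.

Minimum total cost: 431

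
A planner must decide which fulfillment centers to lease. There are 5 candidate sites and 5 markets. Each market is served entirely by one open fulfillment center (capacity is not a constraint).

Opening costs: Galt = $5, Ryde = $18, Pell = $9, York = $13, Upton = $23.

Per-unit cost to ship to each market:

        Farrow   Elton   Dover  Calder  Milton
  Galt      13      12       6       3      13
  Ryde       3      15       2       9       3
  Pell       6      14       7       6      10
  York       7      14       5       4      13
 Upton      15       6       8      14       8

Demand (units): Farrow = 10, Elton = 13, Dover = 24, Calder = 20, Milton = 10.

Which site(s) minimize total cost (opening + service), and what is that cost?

For any fixed open set, each market goes to its cheapest open site; total = fixed + service.
{Galt, Ryde, Upton}: Farrow→Ryde 3·10=30, Elton→Upton 6·13=78, Dover→Ryde 2·24=48, Calder→Galt 3·20=60, Milton→Ryde 3·10=30. Service 246; fixed 46; total 292.
{Galt, Ryde, Pell, Upton}: Farrow→Ryde 3·10=30, Elton→Upton 6·13=78, Dover→Ryde 2·24=48, Calder→Galt 3·20=60, Milton→Ryde 3·10=30. Service 246; fixed 55; total 301.
{Galt, Ryde, York, Upton}: Farrow→Ryde 3·10=30, Elton→Upton 6·13=78, Dover→Ryde 2·24=48, Calder→Galt 3·20=60, Milton→Ryde 3·10=30. Service 246; fixed 59; total 305.
{Galt, Ryde, Pell, York, Upton}: service 246 + fixed 68 = 314
No other subset beats 292.

Open Galt, Ryde and Upton; minimum total cost 292.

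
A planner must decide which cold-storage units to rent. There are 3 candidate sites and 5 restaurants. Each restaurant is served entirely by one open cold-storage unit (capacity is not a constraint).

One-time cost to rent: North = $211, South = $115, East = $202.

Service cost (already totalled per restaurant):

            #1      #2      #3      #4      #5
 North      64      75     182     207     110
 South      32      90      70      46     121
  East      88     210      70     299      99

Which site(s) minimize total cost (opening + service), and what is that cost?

Open South only; minimum total cost 474.

For any fixed open set, each restaurant goes to its cheapest open site; total = fixed + service.
{South}: #1→South 32, #2→South 90, #3→South 70, #4→South 46, #5→South 121. Service 359; fixed 115; total 474.
{South, East}: #1→South 32, #2→South 90, #3→South 70, #4→South 46, #5→East 99. Service 337; fixed 317; total 654.
{North, South}: #1→South 32, #2→North 75, #3→South 70, #4→South 46, #5→North 110. Service 333; fixed 326; total 659.
{North, South, East}: service 322 + fixed 528 = 850
No other subset beats 474.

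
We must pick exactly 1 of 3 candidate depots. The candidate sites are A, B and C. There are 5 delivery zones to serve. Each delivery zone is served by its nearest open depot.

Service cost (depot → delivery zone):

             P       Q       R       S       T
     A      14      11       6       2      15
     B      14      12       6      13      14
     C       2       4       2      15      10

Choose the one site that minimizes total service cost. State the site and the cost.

Choose C only; total service cost 33.

With exactly 1 open, each delivery zone uses its cheapest among the chosen.
{C}: P→C 2, Q→C 4, R→C 2, S→C 15, T→C 10. Service cost 33.
{A}: service cost 48
{B}: service cost 59
Among all 3 size-1 choices, {C} is lowest.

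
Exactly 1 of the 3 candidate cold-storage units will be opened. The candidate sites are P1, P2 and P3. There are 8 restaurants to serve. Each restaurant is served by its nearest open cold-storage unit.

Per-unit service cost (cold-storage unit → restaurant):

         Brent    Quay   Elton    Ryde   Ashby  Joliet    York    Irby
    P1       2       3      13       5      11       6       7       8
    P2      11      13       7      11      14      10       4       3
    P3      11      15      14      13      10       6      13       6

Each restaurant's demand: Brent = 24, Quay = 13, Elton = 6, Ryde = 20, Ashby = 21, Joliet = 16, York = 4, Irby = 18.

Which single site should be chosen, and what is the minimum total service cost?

Choose P1 only; total service cost 764.

With exactly 1 open, each restaurant uses its cheapest among the chosen.
{P1}: Brent→P1 2·24=48, Quay→P1 3·13=39, Elton→P1 13·6=78, Ryde→P1 5·20=100, Ashby→P1 11·21=231, Joliet→P1 6·16=96, York→P1 7·4=28, Irby→P1 8·18=144. Service cost 764.
{P2}: service cost 1219
{P3}: service cost 1269
Among all 3 size-1 choices, {P1} is lowest.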